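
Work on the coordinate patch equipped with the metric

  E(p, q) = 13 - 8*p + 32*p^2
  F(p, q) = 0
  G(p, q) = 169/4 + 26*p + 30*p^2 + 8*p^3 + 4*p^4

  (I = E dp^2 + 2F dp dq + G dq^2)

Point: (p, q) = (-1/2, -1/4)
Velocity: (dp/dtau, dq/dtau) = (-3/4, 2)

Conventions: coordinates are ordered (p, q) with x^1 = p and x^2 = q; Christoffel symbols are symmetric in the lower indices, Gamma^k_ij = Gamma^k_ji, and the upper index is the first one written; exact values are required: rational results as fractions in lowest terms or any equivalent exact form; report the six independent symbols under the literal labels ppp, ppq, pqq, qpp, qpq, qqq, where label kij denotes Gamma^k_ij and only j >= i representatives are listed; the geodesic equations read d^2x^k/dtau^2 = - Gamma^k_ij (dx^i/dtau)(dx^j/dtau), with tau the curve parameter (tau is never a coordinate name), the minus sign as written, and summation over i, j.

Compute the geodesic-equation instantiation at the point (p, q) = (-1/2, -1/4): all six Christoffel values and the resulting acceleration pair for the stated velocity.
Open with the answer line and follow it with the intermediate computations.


Answer: Gamma_ppp = -4/5, Gamma_ppq = 0, Gamma_pqq = 0, Gamma_qpp = 0, Gamma_qpq = 0, Gamma_qqq = 0; accelerations (d^2p/dtau^2, d^2q/dtau^2) = (9/20, 0)

E = 25, F = 0, G = 36 at the point
E_p = -40, E_q = 0, F_p = 0, F_q = 0, G_p = 0, G_q = 0
EG - F^2 = 900;  g^inv = (1/900) * [[36, 0], [0, 25]]
first-kind symbols [ij,l] = (1/2)(d_i g_jl + d_j g_il - d_l g_ij): [pp,p] = E_p/2 = -20, [pp,q] = F_p - E_q/2 = 0, [pq,p] = E_q/2 = 0, [pq,q] = G_p/2 = 0, [qq,p] = F_q - G_p/2 = 0, [qq,q] = G_q/2 = 0
Gamma^p_ij = (G*[ij,p] - F*[ij,q])/(EG - F^2), Gamma^q_ij = (E*[ij,q] - F*[ij,p])/(EG - F^2)
Gamma_ppp = -4/5, Gamma_ppq = 0, Gamma_pqq = 0, Gamma_qpp = 0, Gamma_qpq = 0, Gamma_qqq = 0
d^2p/dtau^2 = -(Gamma_ppp*(-3/4)^2 + 2*Gamma_ppq*(-3/4)*(2) + Gamma_pqq*(2)^2) = 9/20
d^2q/dtau^2 = -(Gamma_qpp*(-3/4)^2 + 2*Gamma_qpq*(-3/4)*(2) + Gamma_qqq*(2)^2) = 0


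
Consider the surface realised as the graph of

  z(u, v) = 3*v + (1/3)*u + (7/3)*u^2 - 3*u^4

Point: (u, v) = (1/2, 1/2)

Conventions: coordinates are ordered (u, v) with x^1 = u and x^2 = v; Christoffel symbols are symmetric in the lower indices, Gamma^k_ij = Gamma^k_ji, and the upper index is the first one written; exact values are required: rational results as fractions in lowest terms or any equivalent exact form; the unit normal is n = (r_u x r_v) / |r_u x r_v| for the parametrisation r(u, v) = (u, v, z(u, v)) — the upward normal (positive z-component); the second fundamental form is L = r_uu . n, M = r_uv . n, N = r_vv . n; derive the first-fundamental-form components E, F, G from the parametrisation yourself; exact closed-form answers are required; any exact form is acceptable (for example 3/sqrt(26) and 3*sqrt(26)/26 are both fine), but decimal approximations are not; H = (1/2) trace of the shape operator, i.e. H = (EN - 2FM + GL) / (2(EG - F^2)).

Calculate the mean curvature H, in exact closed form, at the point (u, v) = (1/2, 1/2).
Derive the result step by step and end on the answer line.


z_u = 7/6, z_v = 3, z_uu = -13/3, z_uv = 0, z_vv = 0
E = 85/36, F = 7/2, G = 10; answer radicand W^2 = 409/36
unnormalised second-form numerators: l = -13/3, m = 0, n = 0; L = l/sqrt(409/36), and similarly M = m/sqrt(W^2), N = n/sqrt(W^2)
H = (E*n - 2*F*m + G*l) / (2*(EG - F^2)*sqrt(W^2)); E*n - 2*F*m + G*l = -130/3, EG - F^2 = 409/36, so H = (-780/409)/sqrt(409/36)

Answer: H = -4680*sqrt(409)/167281


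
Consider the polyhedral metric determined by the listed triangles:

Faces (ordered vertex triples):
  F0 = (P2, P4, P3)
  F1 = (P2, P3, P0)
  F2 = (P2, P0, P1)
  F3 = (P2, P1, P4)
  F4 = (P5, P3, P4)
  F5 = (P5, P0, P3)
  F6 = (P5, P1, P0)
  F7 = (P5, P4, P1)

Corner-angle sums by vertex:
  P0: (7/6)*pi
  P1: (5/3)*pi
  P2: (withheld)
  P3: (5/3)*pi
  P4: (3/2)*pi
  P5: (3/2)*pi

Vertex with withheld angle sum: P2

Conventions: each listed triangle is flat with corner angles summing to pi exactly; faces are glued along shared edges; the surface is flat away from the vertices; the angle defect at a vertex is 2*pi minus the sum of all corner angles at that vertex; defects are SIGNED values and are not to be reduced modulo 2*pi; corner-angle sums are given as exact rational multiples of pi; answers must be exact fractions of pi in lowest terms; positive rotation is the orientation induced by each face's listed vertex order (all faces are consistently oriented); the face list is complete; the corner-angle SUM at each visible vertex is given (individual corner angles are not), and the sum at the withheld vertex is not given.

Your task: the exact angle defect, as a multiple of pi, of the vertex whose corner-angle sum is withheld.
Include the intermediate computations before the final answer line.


V = 6, E = 12, F = 8; chi = V - E + F = 2
Gauss-Bonnet: total defect = 2*pi*chi = 4*pi; visible defects sum to (5/2)*pi

Answer: defect(P2) = (3/2)*pi


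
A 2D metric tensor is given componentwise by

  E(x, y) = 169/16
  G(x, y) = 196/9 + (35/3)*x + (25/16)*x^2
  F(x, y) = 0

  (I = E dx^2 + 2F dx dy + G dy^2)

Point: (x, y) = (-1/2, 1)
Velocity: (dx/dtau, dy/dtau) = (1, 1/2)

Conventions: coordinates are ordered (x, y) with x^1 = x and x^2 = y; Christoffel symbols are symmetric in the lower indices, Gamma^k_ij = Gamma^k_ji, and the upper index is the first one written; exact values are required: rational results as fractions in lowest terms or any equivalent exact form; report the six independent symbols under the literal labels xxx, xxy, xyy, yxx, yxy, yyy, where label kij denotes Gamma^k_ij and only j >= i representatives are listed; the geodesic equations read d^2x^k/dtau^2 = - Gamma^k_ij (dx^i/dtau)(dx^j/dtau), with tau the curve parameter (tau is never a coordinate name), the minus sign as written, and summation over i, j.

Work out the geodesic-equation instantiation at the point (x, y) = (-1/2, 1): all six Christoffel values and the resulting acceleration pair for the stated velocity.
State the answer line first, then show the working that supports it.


Answer: Gamma_xxx = 0, Gamma_xxy = 0, Gamma_xyy = -485/1014, Gamma_yxx = 0, Gamma_yxy = 30/97, Gamma_yyy = 0; accelerations (d^2x/dtau^2, d^2y/dtau^2) = (485/4056, -30/97)

E = 169/16, F = 0, G = 9409/576 at the point
E_x = 0, E_y = 0, F_x = 0, F_y = 0, G_x = 485/48, G_y = 0
EG - F^2 = 1590121/9216;  g^inv = (9216/1590121) * [[9409/576, 0], [0, 169/16]]
first-kind symbols [ij,l] = (1/2)(d_i g_jl + d_j g_il - d_l g_ij): [xx,x] = E_x/2 = 0, [xx,y] = F_x - E_y/2 = 0, [xy,x] = E_y/2 = 0, [xy,y] = G_x/2 = 485/96, [yy,x] = F_y - G_x/2 = -485/96, [yy,y] = G_y/2 = 0
Gamma^x_ij = (G*[ij,x] - F*[ij,y])/(EG - F^2), Gamma^y_ij = (E*[ij,y] - F*[ij,x])/(EG - F^2)
Gamma_xxx = 0, Gamma_xxy = 0, Gamma_xyy = -485/1014, Gamma_yxx = 0, Gamma_yxy = 30/97, Gamma_yyy = 0
d^2x/dtau^2 = -(Gamma_xxx*(1)^2 + 2*Gamma_xxy*(1)*(1/2) + Gamma_xyy*(1/2)^2) = 485/4056
d^2y/dtau^2 = -(Gamma_yxx*(1)^2 + 2*Gamma_yxy*(1)*(1/2) + Gamma_yyy*(1/2)^2) = -30/97


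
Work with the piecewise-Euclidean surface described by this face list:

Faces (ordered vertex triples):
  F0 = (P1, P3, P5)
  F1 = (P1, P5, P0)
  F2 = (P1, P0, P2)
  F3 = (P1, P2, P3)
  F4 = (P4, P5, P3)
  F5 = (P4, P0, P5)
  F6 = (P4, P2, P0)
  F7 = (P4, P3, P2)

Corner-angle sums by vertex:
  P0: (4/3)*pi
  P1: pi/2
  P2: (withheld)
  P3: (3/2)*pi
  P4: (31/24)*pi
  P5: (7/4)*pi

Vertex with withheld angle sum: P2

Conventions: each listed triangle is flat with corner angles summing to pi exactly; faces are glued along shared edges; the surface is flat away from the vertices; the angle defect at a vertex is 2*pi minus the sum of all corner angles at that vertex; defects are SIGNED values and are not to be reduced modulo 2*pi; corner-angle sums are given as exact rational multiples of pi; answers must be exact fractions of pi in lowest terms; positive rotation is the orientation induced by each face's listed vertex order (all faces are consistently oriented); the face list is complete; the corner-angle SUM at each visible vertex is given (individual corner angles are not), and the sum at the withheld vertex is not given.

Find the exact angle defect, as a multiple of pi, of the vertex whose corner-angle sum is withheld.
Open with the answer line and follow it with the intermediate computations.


Answer: defect(P2) = (3/8)*pi

V = 6, E = 12, F = 8; chi = V - E + F = 2
Gauss-Bonnet: total defect = 2*pi*chi = 4*pi; visible defects sum to (29/8)*pi


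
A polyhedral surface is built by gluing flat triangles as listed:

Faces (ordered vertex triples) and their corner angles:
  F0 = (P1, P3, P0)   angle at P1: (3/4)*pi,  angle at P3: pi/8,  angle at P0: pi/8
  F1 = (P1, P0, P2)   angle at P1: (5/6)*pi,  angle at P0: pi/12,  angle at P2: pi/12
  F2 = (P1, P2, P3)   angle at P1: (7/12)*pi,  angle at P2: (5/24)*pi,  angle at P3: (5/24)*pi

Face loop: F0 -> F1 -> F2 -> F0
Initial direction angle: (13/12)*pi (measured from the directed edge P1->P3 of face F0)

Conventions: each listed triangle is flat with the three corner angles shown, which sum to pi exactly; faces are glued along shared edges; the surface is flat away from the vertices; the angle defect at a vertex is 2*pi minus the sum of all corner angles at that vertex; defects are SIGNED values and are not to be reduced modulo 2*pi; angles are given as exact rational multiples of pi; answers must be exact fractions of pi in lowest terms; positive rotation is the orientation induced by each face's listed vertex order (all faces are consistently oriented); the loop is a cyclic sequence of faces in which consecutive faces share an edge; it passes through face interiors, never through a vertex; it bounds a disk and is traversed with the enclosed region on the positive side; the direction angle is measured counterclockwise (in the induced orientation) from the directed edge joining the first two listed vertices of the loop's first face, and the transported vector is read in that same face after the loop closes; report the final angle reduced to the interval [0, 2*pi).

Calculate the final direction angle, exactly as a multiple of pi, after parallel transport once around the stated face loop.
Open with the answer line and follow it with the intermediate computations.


Answer: final direction angle = (11/12)*pi

enclosed vertex P1: corner angles sum to (13/6)*pi, defect = 2*pi - (13/6)*pi = -pi/6
final direction = starting direction + enclosed defect total, reduced mod 2*pi (induced orientation)
final angle = (13/12)*pi - pi/6 = (11/12)*pi (mod 2*pi)


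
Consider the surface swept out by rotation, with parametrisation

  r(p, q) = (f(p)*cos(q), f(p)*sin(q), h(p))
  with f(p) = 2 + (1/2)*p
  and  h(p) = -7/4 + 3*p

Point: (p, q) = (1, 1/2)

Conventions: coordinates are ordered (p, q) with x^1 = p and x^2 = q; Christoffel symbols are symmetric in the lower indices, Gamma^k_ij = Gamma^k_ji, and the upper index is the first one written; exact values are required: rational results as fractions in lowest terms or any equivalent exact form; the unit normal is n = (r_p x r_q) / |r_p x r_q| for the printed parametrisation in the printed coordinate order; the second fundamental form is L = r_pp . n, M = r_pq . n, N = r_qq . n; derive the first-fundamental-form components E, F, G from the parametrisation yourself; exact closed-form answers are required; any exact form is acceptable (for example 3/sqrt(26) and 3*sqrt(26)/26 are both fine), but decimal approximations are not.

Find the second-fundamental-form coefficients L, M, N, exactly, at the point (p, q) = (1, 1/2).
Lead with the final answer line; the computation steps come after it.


Answer: L = 0, M = 0, N = 15*sqrt(37)/37

f = 5/2, f' = 1/2, f'' = 0, h' = 3, h'' = 0
E = 37/4, F = 0, G = 25/4; answer radicand W^2 = 37/4
unnormalised second-form numerators: l = 0, m = 0, n = 15/2; L = l/sqrt(37/4), and similarly M = m/sqrt(W^2), N = n/sqrt(W^2)


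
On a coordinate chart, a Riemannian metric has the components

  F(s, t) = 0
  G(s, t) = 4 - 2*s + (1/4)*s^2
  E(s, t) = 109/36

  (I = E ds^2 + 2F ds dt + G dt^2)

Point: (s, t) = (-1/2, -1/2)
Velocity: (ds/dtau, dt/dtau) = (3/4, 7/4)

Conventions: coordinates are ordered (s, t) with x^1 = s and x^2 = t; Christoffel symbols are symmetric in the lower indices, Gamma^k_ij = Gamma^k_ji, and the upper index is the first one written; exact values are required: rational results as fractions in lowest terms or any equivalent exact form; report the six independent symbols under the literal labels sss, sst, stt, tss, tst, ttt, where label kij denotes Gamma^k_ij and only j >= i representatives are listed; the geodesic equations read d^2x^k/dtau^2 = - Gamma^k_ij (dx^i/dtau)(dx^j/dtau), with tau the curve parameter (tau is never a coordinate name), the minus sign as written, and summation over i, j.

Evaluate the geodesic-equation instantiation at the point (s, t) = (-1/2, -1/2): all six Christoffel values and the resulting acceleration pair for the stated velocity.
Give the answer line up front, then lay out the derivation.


Answer: Gamma_sss = 0, Gamma_sst = 0, Gamma_stt = 81/218, Gamma_tss = 0, Gamma_tst = -2/9, Gamma_ttt = 0; accelerations (d^2s/dtau^2, d^2t/dtau^2) = (-3969/3488, 7/12)

E = 109/36, F = 0, G = 81/16 at the point
E_s = 0, E_t = 0, F_s = 0, F_t = 0, G_s = -9/4, G_t = 0
EG - F^2 = 981/64;  g^inv = (64/981) * [[81/16, 0], [0, 109/36]]
first-kind symbols [ij,l] = (1/2)(d_i g_jl + d_j g_il - d_l g_ij): [ss,s] = E_s/2 = 0, [ss,t] = F_s - E_t/2 = 0, [st,s] = E_t/2 = 0, [st,t] = G_s/2 = -9/8, [tt,s] = F_t - G_s/2 = 9/8, [tt,t] = G_t/2 = 0
Gamma^s_ij = (G*[ij,s] - F*[ij,t])/(EG - F^2), Gamma^t_ij = (E*[ij,t] - F*[ij,s])/(EG - F^2)
Gamma_sss = 0, Gamma_sst = 0, Gamma_stt = 81/218, Gamma_tss = 0, Gamma_tst = -2/9, Gamma_ttt = 0
d^2s/dtau^2 = -(Gamma_sss*(3/4)^2 + 2*Gamma_sst*(3/4)*(7/4) + Gamma_stt*(7/4)^2) = -3969/3488
d^2t/dtau^2 = -(Gamma_tss*(3/4)^2 + 2*Gamma_tst*(3/4)*(7/4) + Gamma_ttt*(7/4)^2) = 7/12


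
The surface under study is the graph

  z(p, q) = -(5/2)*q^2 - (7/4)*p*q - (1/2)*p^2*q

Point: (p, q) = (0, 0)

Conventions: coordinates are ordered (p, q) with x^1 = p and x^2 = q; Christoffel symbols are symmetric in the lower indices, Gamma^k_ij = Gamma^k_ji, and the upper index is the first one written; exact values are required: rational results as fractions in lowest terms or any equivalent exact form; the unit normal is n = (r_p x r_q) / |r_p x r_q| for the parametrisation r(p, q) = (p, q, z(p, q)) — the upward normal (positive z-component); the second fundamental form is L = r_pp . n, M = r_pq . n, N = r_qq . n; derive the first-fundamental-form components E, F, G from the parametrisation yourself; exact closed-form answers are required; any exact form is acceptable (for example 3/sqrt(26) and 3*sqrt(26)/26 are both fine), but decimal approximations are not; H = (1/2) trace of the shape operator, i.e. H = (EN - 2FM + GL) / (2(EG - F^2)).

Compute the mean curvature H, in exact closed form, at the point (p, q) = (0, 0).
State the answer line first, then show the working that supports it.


Answer: H = -5/2

z_p = 0, z_q = 0, z_pp = 0, z_pq = -7/4, z_qq = -5
E = 1, F = 0, G = 1; answer radicand W^2 = 1
unnormalised second-form numerators: l = 0, m = -7/4, n = -5; L = l/sqrt(1), and similarly M = m/sqrt(W^2), N = n/sqrt(W^2)
H = (E*n - 2*F*m + G*l) / (2*(EG - F^2)*sqrt(W^2)); E*n - 2*F*m + G*l = -5, EG - F^2 = 1, so H = (-5/2)/sqrt(1)


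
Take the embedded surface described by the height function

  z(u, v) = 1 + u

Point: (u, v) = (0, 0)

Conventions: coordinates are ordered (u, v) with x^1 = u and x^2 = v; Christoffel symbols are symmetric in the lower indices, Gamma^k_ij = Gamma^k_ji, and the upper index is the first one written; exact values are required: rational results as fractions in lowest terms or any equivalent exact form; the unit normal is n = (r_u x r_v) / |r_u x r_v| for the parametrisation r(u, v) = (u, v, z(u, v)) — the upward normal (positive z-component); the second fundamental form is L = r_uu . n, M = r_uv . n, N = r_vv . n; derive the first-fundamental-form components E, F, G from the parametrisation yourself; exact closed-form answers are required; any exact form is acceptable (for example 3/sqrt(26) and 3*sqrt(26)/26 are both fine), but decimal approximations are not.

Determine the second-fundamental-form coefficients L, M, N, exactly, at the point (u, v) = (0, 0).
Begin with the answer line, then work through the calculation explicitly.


Answer: L = 0, M = 0, N = 0

z_u = 1, z_v = 0, z_uu = 0, z_uv = 0, z_vv = 0
E = 2, F = 0, G = 1; answer radicand W^2 = 2
unnormalised second-form numerators: l = 0, m = 0, n = 0; L = l/sqrt(2), and similarly M = m/sqrt(W^2), N = n/sqrt(W^2)


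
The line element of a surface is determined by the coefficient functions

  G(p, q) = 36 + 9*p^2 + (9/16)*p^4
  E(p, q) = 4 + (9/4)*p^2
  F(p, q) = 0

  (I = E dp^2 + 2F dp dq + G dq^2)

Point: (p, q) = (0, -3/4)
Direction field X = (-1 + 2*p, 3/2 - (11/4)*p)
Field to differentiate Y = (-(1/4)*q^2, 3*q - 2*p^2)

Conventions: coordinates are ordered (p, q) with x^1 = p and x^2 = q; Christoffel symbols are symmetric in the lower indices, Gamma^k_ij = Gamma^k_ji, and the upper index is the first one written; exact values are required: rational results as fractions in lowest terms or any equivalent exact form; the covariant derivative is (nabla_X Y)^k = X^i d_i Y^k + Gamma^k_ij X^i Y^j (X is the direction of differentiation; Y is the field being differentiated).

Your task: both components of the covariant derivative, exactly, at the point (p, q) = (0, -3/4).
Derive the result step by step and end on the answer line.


E = 4, F = 0, G = 36 at the point
E_p = 0, E_q = 0, F_p = 0, F_q = 0, G_p = 0, G_q = 0
EG - F^2 = 144;  g^inv = (1/144) * [[36, 0], [0, 4]]
first-kind symbols [ij,l] = (1/2)(d_i g_jl + d_j g_il - d_l g_ij): [pp,p] = E_p/2 = 0, [pp,q] = F_p - E_q/2 = 0, [pq,p] = E_q/2 = 0, [pq,q] = G_p/2 = 0, [qq,p] = F_q - G_p/2 = 0, [qq,q] = G_q/2 = 0
Gamma^p_ij = (G*[ij,p] - F*[ij,q])/(EG - F^2), Gamma^q_ij = (E*[ij,q] - F*[ij,p])/(EG - F^2)
Gamma_ppp = 0, Gamma_ppq = 0, Gamma_pqq = 0, Gamma_qpp = 0, Gamma_qpq = 0, Gamma_qqq = 0
X = (-1, 3/2), Y = (-9/64, -9/4) at the point

Answer: (nabla_X Y)^p = 9/16, (nabla_X Y)^q = 9/2


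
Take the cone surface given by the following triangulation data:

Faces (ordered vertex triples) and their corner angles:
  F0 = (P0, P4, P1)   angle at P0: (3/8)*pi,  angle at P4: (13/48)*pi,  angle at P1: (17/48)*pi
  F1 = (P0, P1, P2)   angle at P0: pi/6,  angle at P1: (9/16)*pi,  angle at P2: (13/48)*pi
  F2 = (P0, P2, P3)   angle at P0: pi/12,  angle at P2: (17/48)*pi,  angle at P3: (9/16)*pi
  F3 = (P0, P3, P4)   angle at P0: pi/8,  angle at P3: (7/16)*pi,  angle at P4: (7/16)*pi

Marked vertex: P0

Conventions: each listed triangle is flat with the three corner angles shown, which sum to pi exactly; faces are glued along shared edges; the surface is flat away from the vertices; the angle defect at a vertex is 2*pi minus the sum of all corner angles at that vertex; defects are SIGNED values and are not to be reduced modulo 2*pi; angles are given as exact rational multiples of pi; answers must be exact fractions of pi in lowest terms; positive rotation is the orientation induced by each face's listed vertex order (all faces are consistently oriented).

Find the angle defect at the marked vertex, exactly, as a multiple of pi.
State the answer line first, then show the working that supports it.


Answer: defect(P0) = (5/4)*pi

Sum of corner angles at P0: (3/4)*pi
defect = 2*pi - (3/4)*pi


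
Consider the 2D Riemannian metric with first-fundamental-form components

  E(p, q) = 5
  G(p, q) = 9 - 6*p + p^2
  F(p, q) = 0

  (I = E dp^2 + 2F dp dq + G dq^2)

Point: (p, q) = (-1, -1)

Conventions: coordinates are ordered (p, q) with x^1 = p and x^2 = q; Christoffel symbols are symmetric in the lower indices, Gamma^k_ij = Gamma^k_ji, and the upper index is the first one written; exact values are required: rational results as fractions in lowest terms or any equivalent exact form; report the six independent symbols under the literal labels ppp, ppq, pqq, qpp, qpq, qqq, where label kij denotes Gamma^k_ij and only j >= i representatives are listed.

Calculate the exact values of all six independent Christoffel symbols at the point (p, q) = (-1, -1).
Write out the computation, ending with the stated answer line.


E = 5, F = 0, G = 16 at the point
E_p = 0, E_q = 0, F_p = 0, F_q = 0, G_p = -8, G_q = 0
EG - F^2 = 80;  g^inv = (1/80) * [[16, 0], [0, 5]]
first-kind symbols [ij,l] = (1/2)(d_i g_jl + d_j g_il - d_l g_ij): [pp,p] = E_p/2 = 0, [pp,q] = F_p - E_q/2 = 0, [pq,p] = E_q/2 = 0, [pq,q] = G_p/2 = -4, [qq,p] = F_q - G_p/2 = 4, [qq,q] = G_q/2 = 0
Gamma^p_ij = (G*[ij,p] - F*[ij,q])/(EG - F^2), Gamma^q_ij = (E*[ij,q] - F*[ij,p])/(EG - F^2)

Answer: Gamma_ppp = 0, Gamma_ppq = 0, Gamma_pqq = 4/5, Gamma_qpp = 0, Gamma_qpq = -1/4, Gamma_qqq = 0


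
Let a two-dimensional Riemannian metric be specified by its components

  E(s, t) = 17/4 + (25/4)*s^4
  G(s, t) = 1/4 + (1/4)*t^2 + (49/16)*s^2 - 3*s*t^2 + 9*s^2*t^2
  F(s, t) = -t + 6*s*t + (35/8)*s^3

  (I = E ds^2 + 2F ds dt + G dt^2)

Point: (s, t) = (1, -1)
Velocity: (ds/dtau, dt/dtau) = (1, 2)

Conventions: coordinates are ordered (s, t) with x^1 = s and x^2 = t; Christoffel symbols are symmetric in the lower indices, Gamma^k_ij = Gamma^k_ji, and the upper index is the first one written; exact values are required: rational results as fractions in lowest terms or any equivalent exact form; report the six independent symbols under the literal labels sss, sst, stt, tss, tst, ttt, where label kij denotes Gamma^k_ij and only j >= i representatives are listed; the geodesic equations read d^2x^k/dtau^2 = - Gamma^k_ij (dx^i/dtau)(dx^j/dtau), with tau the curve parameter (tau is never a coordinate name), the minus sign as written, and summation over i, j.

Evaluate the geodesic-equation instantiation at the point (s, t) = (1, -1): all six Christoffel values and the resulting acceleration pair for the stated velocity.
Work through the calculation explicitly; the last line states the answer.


E = 21/2, F = -5/8, G = 153/16 at the point
E_s = 25, E_t = 0, F_s = 57/8, F_t = 5, G_s = 169/8, G_t = -25/2
EG - F^2 = 6401/64;  g^inv = (64/6401) * [[153/16, 5/8], [5/8, 21/2]]
first-kind symbols [ij,l] = (1/2)(d_i g_jl + d_j g_il - d_l g_ij): [ss,s] = E_s/2 = 25/2, [ss,t] = F_s - E_t/2 = 57/8, [st,s] = E_t/2 = 0, [st,t] = G_s/2 = 169/16, [tt,s] = F_t - G_s/2 = -89/16, [tt,t] = G_t/2 = -25/4
Gamma^s_ij = (G*[ij,s] - F*[ij,t])/(EG - F^2), Gamma^t_ij = (E*[ij,t] - F*[ij,s])/(EG - F^2)
Gamma_sss = 7935/6401, Gamma_sst = 845/12802, Gamma_stt = -14617/25604, Gamma_tss = 5288/6401, Gamma_tst = 7098/6401, Gamma_ttt = -8845/12802
d^2s/dtau^2 = -(Gamma_sss*(1)^2 + 2*Gamma_sst*(1)*(2) + Gamma_stt*(2)^2) = 4992/6401
d^2t/dtau^2 = -(Gamma_tss*(1)^2 + 2*Gamma_tst*(1)*(2) + Gamma_ttt*(2)^2) = -15990/6401

Answer: Gamma_sss = 7935/6401, Gamma_sst = 845/12802, Gamma_stt = -14617/25604, Gamma_tss = 5288/6401, Gamma_tst = 7098/6401, Gamma_ttt = -8845/12802; accelerations (d^2s/dtau^2, d^2t/dtau^2) = (4992/6401, -15990/6401)


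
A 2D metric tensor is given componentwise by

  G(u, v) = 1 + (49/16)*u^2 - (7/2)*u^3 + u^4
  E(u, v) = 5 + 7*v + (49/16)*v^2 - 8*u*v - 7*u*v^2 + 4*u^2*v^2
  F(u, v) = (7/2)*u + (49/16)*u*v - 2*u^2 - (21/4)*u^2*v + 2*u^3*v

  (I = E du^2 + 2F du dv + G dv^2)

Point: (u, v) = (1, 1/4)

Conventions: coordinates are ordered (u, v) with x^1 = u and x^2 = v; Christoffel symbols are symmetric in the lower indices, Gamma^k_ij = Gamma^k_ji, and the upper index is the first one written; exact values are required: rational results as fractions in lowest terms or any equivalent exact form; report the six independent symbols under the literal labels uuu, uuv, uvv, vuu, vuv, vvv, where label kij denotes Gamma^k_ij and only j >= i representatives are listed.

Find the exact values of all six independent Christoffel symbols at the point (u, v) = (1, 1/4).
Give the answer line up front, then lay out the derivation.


Answer: Gamma_uuu = -248/1361, Gamma_uuv = -124/1361, Gamma_uvv = 0, Gamma_vuu = -96/1361, Gamma_vuv = -48/1361, Gamma_vvv = 0

E = 1217/256, F = 93/64, G = 25/16 at the point
E_u = -31/16, E_v = -31/32, F_u = -55/64, F_v = -3/16, G_u = -3/8, G_v = 0
EG - F^2 = 1361/256;  g^inv = (256/1361) * [[25/16, -93/64], [-93/64, 1217/256]]
first-kind symbols [ij,l] = (1/2)(d_i g_jl + d_j g_il - d_l g_ij): [uu,u] = E_u/2 = -31/32, [uu,v] = F_u - E_v/2 = -3/8, [uv,u] = E_v/2 = -31/64, [uv,v] = G_u/2 = -3/16, [vv,u] = F_v - G_u/2 = 0, [vv,v] = G_v/2 = 0
Gamma^u_ij = (G*[ij,u] - F*[ij,v])/(EG - F^2), Gamma^v_ij = (E*[ij,v] - F*[ij,u])/(EG - F^2)


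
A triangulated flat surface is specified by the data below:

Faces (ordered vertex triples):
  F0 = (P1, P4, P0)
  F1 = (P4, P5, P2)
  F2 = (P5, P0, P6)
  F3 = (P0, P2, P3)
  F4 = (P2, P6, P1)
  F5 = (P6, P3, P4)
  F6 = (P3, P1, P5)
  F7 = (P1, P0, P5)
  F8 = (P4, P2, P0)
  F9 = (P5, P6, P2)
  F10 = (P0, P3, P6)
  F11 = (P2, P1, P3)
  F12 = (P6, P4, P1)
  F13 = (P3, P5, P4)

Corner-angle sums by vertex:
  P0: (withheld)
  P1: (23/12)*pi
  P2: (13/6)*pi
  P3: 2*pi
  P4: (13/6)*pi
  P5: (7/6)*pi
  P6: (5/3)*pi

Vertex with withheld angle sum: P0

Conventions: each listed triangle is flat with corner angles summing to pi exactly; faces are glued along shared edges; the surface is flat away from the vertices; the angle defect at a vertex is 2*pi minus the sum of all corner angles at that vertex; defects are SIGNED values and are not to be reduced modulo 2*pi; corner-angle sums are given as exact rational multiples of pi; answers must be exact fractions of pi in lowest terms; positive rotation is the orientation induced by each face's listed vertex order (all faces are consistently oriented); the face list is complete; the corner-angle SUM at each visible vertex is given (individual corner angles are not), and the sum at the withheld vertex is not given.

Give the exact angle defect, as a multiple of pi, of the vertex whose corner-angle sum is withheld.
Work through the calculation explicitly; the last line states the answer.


V = 7, E = 21, F = 14; chi = V - E + F = 0
Gauss-Bonnet: total defect = 2*pi*chi = 0; visible defects sum to (11/12)*pi

Answer: defect(P0) = (-11/12)*pi


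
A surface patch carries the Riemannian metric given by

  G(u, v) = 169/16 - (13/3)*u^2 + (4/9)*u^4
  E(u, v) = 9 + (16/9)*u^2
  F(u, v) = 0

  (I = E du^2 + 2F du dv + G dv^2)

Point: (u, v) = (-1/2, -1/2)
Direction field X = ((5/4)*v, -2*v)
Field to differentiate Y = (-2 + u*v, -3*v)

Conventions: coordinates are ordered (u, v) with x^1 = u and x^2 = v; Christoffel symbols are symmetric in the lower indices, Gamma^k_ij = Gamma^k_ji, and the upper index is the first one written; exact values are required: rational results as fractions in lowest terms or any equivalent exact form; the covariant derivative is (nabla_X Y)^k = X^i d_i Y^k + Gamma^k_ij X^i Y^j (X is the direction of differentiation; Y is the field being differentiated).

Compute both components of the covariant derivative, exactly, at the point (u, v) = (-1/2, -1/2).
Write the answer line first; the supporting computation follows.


Answer: (nabla_X Y)^u = -839/1360, (nabla_X Y)^v = -265/74

E = 85/9, F = 0, G = 1369/144 at the point
E_u = -16/9, E_v = 0, F_u = 0, F_v = 0, G_u = 37/9, G_v = 0
EG - F^2 = 116365/1296;  g^inv = (1296/116365) * [[1369/144, 0], [0, 85/9]]
first-kind symbols [ij,l] = (1/2)(d_i g_jl + d_j g_il - d_l g_ij): [uu,u] = E_u/2 = -8/9, [uu,v] = F_u - E_v/2 = 0, [uv,u] = E_v/2 = 0, [uv,v] = G_u/2 = 37/18, [vv,u] = F_v - G_u/2 = -37/18, [vv,v] = G_v/2 = 0
Gamma^u_ij = (G*[ij,u] - F*[ij,v])/(EG - F^2), Gamma^v_ij = (E*[ij,v] - F*[ij,u])/(EG - F^2)
Gamma_uuu = -8/85, Gamma_uuv = 0, Gamma_uvv = -37/170, Gamma_vuu = 0, Gamma_vuv = 8/37, Gamma_vvv = 0
X = (-5/8, 1), Y = (-7/4, 3/2) at the point


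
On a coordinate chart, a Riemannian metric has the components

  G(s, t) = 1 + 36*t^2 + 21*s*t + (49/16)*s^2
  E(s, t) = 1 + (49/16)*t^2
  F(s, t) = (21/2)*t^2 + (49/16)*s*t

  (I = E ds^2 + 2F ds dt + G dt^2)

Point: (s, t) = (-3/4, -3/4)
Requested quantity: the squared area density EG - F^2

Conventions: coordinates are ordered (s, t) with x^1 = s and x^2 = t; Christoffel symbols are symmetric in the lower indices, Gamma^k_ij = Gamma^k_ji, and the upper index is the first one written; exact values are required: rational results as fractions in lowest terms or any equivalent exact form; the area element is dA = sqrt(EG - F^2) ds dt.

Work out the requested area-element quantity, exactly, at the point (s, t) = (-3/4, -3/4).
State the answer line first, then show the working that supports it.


Answer: EG - F^2 = 4673/128

E = 697/256, F = 1953/256, G = 8905/256; EG - F^2 = 4673/128


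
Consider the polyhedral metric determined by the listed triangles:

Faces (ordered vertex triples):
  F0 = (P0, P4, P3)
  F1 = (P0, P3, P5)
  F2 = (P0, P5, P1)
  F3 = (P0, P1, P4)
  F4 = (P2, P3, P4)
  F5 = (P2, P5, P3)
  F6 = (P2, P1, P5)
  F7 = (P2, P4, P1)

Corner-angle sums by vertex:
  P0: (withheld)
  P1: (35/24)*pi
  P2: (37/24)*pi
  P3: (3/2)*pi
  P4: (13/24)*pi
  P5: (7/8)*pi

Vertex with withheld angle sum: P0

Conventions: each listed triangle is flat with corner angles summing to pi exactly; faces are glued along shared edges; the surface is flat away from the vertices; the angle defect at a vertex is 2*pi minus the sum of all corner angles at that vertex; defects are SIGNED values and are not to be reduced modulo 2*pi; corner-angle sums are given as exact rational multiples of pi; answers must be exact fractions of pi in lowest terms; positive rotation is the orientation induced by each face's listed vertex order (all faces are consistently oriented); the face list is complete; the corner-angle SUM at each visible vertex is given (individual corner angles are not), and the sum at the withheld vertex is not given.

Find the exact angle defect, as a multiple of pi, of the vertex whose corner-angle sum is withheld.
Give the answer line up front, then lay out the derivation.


Answer: defect(P0) = -pi/12

V = 6, E = 12, F = 8; chi = V - E + F = 2
Gauss-Bonnet: total defect = 2*pi*chi = 4*pi; visible defects sum to (49/12)*pi


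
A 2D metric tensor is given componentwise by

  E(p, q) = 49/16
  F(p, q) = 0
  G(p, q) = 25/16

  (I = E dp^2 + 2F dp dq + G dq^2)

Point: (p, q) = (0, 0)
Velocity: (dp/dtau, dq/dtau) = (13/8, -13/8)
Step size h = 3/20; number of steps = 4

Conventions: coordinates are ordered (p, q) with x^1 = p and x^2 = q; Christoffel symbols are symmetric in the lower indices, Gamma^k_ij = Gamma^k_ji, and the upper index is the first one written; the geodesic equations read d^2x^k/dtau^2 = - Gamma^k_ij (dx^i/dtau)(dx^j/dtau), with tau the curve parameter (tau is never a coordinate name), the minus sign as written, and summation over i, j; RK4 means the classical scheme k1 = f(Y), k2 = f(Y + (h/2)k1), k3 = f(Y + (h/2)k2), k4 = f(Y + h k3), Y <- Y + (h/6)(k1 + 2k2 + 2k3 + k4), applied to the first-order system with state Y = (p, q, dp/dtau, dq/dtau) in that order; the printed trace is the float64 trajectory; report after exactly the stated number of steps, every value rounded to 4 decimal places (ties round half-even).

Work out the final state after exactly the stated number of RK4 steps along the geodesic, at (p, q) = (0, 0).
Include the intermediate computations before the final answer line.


f(Y) = (dp/dtau, dq/dtau, -Gamma^p_ij Y'^i Y'^j, -Gamma^q_ij Y'^i Y'^j) with the Gammas evaluated at the stage position; h = 0.150000; intermediate values shown to 6 dp
step 0: p = 0.0000, q = 0.0000, dp/dtau = 1.6250, dq/dtau = -1.6250
step 1:
  k1: at (p, q) = (0.000000, 0.000000), (dp/dtau, dq/dtau) = (1.625000, -1.625000); Gamma_ppp = 0.000000, Gamma_ppq = 0.000000, Gamma_pqq = 0.000000, Gamma_qpp = 0.000000, Gamma_qpq = 0.000000, Gamma_qqq = 0.000000; k1 = (1.625000, -1.625000, 0.000000, 0.000000)
  k2: at (p, q) = (0.121875, -0.121875), (dp/dtau, dq/dtau) = (1.625000, -1.625000); Gamma_ppp = 0.000000, Gamma_ppq = 0.000000, Gamma_pqq = 0.000000, Gamma_qpp = 0.000000, Gamma_qpq = 0.000000, Gamma_qqq = 0.000000; k2 = (1.625000, -1.625000, 0.000000, 0.000000)
  k3: at (p, q) = (0.121875, -0.121875), (dp/dtau, dq/dtau) = (1.625000, -1.625000); Gamma_ppp = 0.000000, Gamma_ppq = 0.000000, Gamma_pqq = 0.000000, Gamma_qpp = 0.000000, Gamma_qpq = 0.000000, Gamma_qqq = 0.000000; k3 = (1.625000, -1.625000, 0.000000, 0.000000)
  k4: at (p, q) = (0.243750, -0.243750), (dp/dtau, dq/dtau) = (1.625000, -1.625000); Gamma_ppp = 0.000000, Gamma_ppq = 0.000000, Gamma_pqq = 0.000000, Gamma_qpp = 0.000000, Gamma_qpq = 0.000000, Gamma_qqq = 0.000000; k4 = (1.625000, -1.625000, 0.000000, 0.000000)
  Y <- Y + (h/6)(k1 + 2k2 + 2k3 + k4): p = 0.2437, q = -0.2437, dp/dtau = 1.6250, dq/dtau = -1.6250
step 2:
  k1: at (p, q) = (0.243750, -0.243750), (dp/dtau, dq/dtau) = (1.625000, -1.625000); Gamma_ppp = 0.000000, Gamma_ppq = 0.000000, Gamma_pqq = 0.000000, Gamma_qpp = 0.000000, Gamma_qpq = 0.000000, Gamma_qqq = 0.000000; k1 = (1.625000, -1.625000, 0.000000, 0.000000)
  k2: at (p, q) = (0.365625, -0.365625), (dp/dtau, dq/dtau) = (1.625000, -1.625000); Gamma_ppp = 0.000000, Gamma_ppq = 0.000000, Gamma_pqq = 0.000000, Gamma_qpp = 0.000000, Gamma_qpq = 0.000000, Gamma_qqq = 0.000000; k2 = (1.625000, -1.625000, 0.000000, 0.000000)
  k3: at (p, q) = (0.365625, -0.365625), (dp/dtau, dq/dtau) = (1.625000, -1.625000); Gamma_ppp = 0.000000, Gamma_ppq = 0.000000, Gamma_pqq = 0.000000, Gamma_qpp = 0.000000, Gamma_qpq = 0.000000, Gamma_qqq = 0.000000; k3 = (1.625000, -1.625000, 0.000000, 0.000000)
  k4: at (p, q) = (0.487500, -0.487500), (dp/dtau, dq/dtau) = (1.625000, -1.625000); Gamma_ppp = 0.000000, Gamma_ppq = 0.000000, Gamma_pqq = 0.000000, Gamma_qpp = 0.000000, Gamma_qpq = 0.000000, Gamma_qqq = 0.000000; k4 = (1.625000, -1.625000, 0.000000, 0.000000)
  Y <- Y + (h/6)(k1 + 2k2 + 2k3 + k4): p = 0.4875, q = -0.4875, dp/dtau = 1.6250, dq/dtau = -1.6250
step 3:
  k1: at (p, q) = (0.487500, -0.487500), (dp/dtau, dq/dtau) = (1.625000, -1.625000); Gamma_ppp = 0.000000, Gamma_ppq = 0.000000, Gamma_pqq = 0.000000, Gamma_qpp = 0.000000, Gamma_qpq = 0.000000, Gamma_qqq = 0.000000; k1 = (1.625000, -1.625000, 0.000000, 0.000000)
  k2: at (p, q) = (0.609375, -0.609375), (dp/dtau, dq/dtau) = (1.625000, -1.625000); Gamma_ppp = 0.000000, Gamma_ppq = 0.000000, Gamma_pqq = 0.000000, Gamma_qpp = 0.000000, Gamma_qpq = 0.000000, Gamma_qqq = 0.000000; k2 = (1.625000, -1.625000, 0.000000, 0.000000)
  k3: at (p, q) = (0.609375, -0.609375), (dp/dtau, dq/dtau) = (1.625000, -1.625000); Gamma_ppp = 0.000000, Gamma_ppq = 0.000000, Gamma_pqq = 0.000000, Gamma_qpp = 0.000000, Gamma_qpq = 0.000000, Gamma_qqq = 0.000000; k3 = (1.625000, -1.625000, 0.000000, 0.000000)
  k4: at (p, q) = (0.731250, -0.731250), (dp/dtau, dq/dtau) = (1.625000, -1.625000); Gamma_ppp = 0.000000, Gamma_ppq = 0.000000, Gamma_pqq = 0.000000, Gamma_qpp = 0.000000, Gamma_qpq = 0.000000, Gamma_qqq = 0.000000; k4 = (1.625000, -1.625000, 0.000000, 0.000000)
  Y <- Y + (h/6)(k1 + 2k2 + 2k3 + k4): p = 0.7312, q = -0.7312, dp/dtau = 1.6250, dq/dtau = -1.6250
step 4:
  k1: at (p, q) = (0.731250, -0.731250), (dp/dtau, dq/dtau) = (1.625000, -1.625000); Gamma_ppp = 0.000000, Gamma_ppq = 0.000000, Gamma_pqq = 0.000000, Gamma_qpp = 0.000000, Gamma_qpq = 0.000000, Gamma_qqq = 0.000000; k1 = (1.625000, -1.625000, 0.000000, 0.000000)
  k2: at (p, q) = (0.853125, -0.853125), (dp/dtau, dq/dtau) = (1.625000, -1.625000); Gamma_ppp = 0.000000, Gamma_ppq = 0.000000, Gamma_pqq = 0.000000, Gamma_qpp = 0.000000, Gamma_qpq = 0.000000, Gamma_qqq = 0.000000; k2 = (1.625000, -1.625000, 0.000000, 0.000000)
  k3: at (p, q) = (0.853125, -0.853125), (dp/dtau, dq/dtau) = (1.625000, -1.625000); Gamma_ppp = 0.000000, Gamma_ppq = 0.000000, Gamma_pqq = 0.000000, Gamma_qpp = 0.000000, Gamma_qpq = 0.000000, Gamma_qqq = 0.000000; k3 = (1.625000, -1.625000, 0.000000, 0.000000)
  k4: at (p, q) = (0.975000, -0.975000), (dp/dtau, dq/dtau) = (1.625000, -1.625000); Gamma_ppp = 0.000000, Gamma_ppq = 0.000000, Gamma_pqq = 0.000000, Gamma_qpp = 0.000000, Gamma_qpq = 0.000000, Gamma_qqq = 0.000000; k4 = (1.625000, -1.625000, 0.000000, 0.000000)
  Y <- Y + (h/6)(k1 + 2k2 + 2k3 + k4): p = 0.9750, q = -0.9750, dp/dtau = 1.6250, dq/dtau = -1.6250

Answer: p = 0.9750, q = -0.9750, dp/dtau = 1.6250, dq/dtau = -1.6250


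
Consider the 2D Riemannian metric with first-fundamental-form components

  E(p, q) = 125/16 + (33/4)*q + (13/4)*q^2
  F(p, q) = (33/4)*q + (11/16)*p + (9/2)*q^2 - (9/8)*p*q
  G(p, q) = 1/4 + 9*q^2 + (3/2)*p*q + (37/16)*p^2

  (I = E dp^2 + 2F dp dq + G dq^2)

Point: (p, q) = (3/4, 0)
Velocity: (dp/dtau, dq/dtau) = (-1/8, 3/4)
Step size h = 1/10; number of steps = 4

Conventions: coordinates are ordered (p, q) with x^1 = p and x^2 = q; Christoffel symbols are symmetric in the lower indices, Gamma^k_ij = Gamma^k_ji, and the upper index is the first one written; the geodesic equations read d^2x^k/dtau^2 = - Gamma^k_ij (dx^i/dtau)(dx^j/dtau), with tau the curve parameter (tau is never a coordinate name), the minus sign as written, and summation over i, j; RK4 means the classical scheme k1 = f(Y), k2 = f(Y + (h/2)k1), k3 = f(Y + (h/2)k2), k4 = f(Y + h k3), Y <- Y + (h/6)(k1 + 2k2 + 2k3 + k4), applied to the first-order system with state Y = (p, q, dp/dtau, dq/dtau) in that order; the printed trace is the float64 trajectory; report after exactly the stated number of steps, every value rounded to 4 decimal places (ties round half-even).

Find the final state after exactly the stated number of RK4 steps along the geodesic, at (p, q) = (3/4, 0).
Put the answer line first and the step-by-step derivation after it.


Answer: p = 0.6746, q = 0.3064, dp/dtau = -0.2493, dq/dtau = 0.7703

f(Y) = (dp/dtau, dq/dtau, -Gamma^p_ij Y'^i Y'^j, -Gamma^q_ij Y'^i Y'^j) with the Gammas evaluated at the stage position; h = 0.100000; intermediate values shown to 6 dp
step 0: p = 0.7500, q = 0.0000, dp/dtau = -0.1250, dq/dtau = 0.7500
step 1:
  k1: at (p, q) = (0.750000, 0.000000), (dp/dtau, dq/dtau) = (-0.125000, 0.750000); Gamma_ppp = 0.149580, Gamma_ppq = 0.464377, Gamma_pqq = 0.717813, Gamma_qpp = -2.266359, Gamma_qpq = 0.963985, Gamma_qqq = 0.124052; k1 = (-0.125000, 0.750000, -0.319036, 0.146380)
  k2: at (p, q) = (0.743750, 0.037500), (dp/dtau, dq/dtau) = (-0.140952, 0.757319); Gamma_ppp = 0.234182, Gamma_ppq = 0.435974, Gamma_pqq = 0.718667, Gamma_qpp = -2.391822, Gamma_qpq = 0.884748, Gamma_qqq = 0.204272; k2 = (-0.140952, 0.757319, -0.323754, 0.119249)
  k3: at (p, q) = (0.742952, 0.037866), (dp/dtau, dq/dtau) = (-0.141188, 0.755962); Gamma_ppp = 0.235279, Gamma_ppq = 0.435732, Gamma_pqq = 0.718966, Gamma_qpp = -2.396954, Gamma_qpq = 0.884430, Gamma_qqq = 0.205045; k3 = (-0.141188, 0.755962, -0.322551, 0.119397)
  k4: at (p, q) = (0.735881, 0.075596), (dp/dtau, dq/dtau) = (-0.157255, 0.761940); Gamma_ppp = 0.325566, Gamma_ppq = 0.413832, Gamma_pqq = 0.714732, Gamma_qpp = -2.519010, Gamma_qpq = 0.797864, Gamma_qqq = 0.275648; k4 = (-0.157255, 0.761940, -0.323820, 0.093463)
  Y <- Y + (h/6)(k1 + 2k2 + 2k3 + k4): p = 0.7359, q = 0.0756, dp/dtau = -0.1573, dq/dtau = 0.7620
step 2:
  k1: at (p, q) = (0.735891, 0.075642), (dp/dtau, dq/dtau) = (-0.157258, 0.761952); Gamma_ppp = 0.325667, Gamma_ppq = 0.413810, Gamma_pqq = 0.714716, Gamma_qpp = -2.519047, Gamma_qpq = 0.797747, Gamma_qqq = 0.275724; k1 = (-0.157258, 0.761952, -0.323830, 0.093395)
  k2: at (p, q) = (0.728028, 0.113739), (dp/dtau, dq/dtau) = (-0.173449, 0.766622); Gamma_ppp = 0.421070, Gamma_ppq = 0.398684, Gamma_pqq = 0.706623, Gamma_qpp = -2.637188, Gamma_qpq = 0.704499, Gamma_qqq = 0.336550; k2 = (-0.173449, 0.766622, -0.321931, 0.068900)
  k3: at (p, q) = (0.727219, 0.113973), (dp/dtau, dq/dtau) = (-0.173354, 0.765397); Gamma_ppp = 0.422260, Gamma_ppq = 0.398620, Gamma_pqq = 0.706856, Gamma_qpp = -2.642409, Gamma_qpq = 0.704083, Gamma_qqq = 0.337021; k3 = (-0.173354, 0.765397, -0.321008, 0.068813)
  k4: at (p, q) = (0.718556, 0.152181), (dp/dtau, dq/dtau) = (-0.189359, 0.768834); Gamma_ppp = 0.521676, Gamma_ppq = 0.390649, Gamma_pqq = 0.696134, Gamma_qpp = -2.756006, Gamma_qpq = 0.605410, Gamma_qqq = 0.387431; k4 = (-0.189359, 0.768834, -0.316448, 0.046086)
  Y <- Y + (h/6)(k1 + 2k2 + 2k3 + k4): p = 0.7186, q = 0.1522, dp/dtau = -0.1894, dq/dtau = 0.7689
step 3:
  k1: at (p, q) = (0.718554, 0.152222), (dp/dtau, dq/dtau) = (-0.189360, 0.768867); Gamma_ppp = 0.521775, Gamma_ppq = 0.390644, Gamma_pqq = 0.696118, Gamma_qpp = -2.756075, Gamma_qpq = 0.605303, Gamma_qqq = 0.387477; k1 = (-0.189360, 0.768867, -0.316475, 0.046021)
  k2: at (p, q) = (0.709086, 0.190665), (dp/dtau, dq/dtau) = (-0.205184, 0.771168); Gamma_ppp = 0.624628, Gamma_ppq = 0.389822, Gamma_pqq = 0.683888, Gamma_qpp = -2.865008, Gamma_qpq = 0.501907, Gamma_qqq = 0.427652; k2 = (-0.205184, 0.771168, -0.309642, 0.025128)
  k3: at (p, q) = (0.708295, 0.190781), (dp/dtau, dq/dtau) = (-0.204842, 0.770124); Gamma_ppp = 0.625904, Gamma_ppq = 0.389893, Gamma_pqq = 0.684108, Gamma_qpp = -2.870249, Gamma_qpq = 0.501391, Gamma_qqq = 0.427912; k3 = (-0.204842, 0.770124, -0.308987, 0.024839)
  k4: at (p, q) = (0.698070, 0.229234), (dp/dtau, dq/dtau) = (-0.220259, 0.771351); Gamma_ppp = 0.731138, Gamma_ppq = 0.396216, Gamma_pqq = 0.671462, Gamma_qpp = -2.974025, Gamma_qpq = 0.394466, Gamma_qqq = 0.457761; k4 = (-0.220259, 0.771351, -0.300347, 0.005959)
  Y <- Y + (h/6)(k1 + 2k2 + 2k3 + k4): p = 0.6981, q = 0.2293, dp/dtau = -0.2203, dq/dtau = 0.7714
step 4:
  k1: at (p, q) = (0.698060, 0.229269), (dp/dtau, dq/dtau) = (-0.220262, 0.771399); Gamma_ppp = 0.731234, Gamma_ppq = 0.396225, Gamma_pqq = 0.671451, Gamma_qpp = -2.974121, Gamma_qpq = 0.394369, Gamma_qqq = 0.457784; k1 = (-0.220262, 0.771399, -0.300383, 0.005897)
  k2: at (p, q) = (0.687046, 0.267839), (dp/dtau, dq/dtau) = (-0.235281, 0.771694); Gamma_ppp = 0.838352, Gamma_ppq = 0.409478, Gamma_pqq = 0.659299, Gamma_qpp = -3.072960, Gamma_qpq = 0.284561, Gamma_qqq = 0.477738; k2 = (-0.235281, 0.771694, -0.290336, -0.011056)
  k3: at (p, q) = (0.686295, 0.267854), (dp/dtau, dq/dtau) = (-0.234778, 0.770846); Gamma_ppp = 0.839714, Gamma_ppq = 0.409651, Gamma_pqq = 0.659528, Gamma_qpp = -3.078155, Gamma_qpq = 0.283937, Gamma_qqq = 0.477857; k3 = (-0.234778, 0.770846, -0.289904, -0.011501)
  k4: at (p, q) = (0.674582, 0.306353), (dp/dtau, dq/dtau) = (-0.249252, 0.770249); Gamma_ppp = 0.947791, Gamma_ppq = 0.429557, Gamma_pqq = 0.648714, Gamma_qpp = -3.171667, Gamma_qpq = 0.172284, Gamma_qqq = 0.488214; k4 = (-0.249252, 0.770249, -0.278816, -0.026452)
  Y <- Y + (h/6)(k1 + 2k2 + 2k3 + k4): p = 0.6746, q = 0.3064, dp/dtau = -0.2493, dq/dtau = 0.7703
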